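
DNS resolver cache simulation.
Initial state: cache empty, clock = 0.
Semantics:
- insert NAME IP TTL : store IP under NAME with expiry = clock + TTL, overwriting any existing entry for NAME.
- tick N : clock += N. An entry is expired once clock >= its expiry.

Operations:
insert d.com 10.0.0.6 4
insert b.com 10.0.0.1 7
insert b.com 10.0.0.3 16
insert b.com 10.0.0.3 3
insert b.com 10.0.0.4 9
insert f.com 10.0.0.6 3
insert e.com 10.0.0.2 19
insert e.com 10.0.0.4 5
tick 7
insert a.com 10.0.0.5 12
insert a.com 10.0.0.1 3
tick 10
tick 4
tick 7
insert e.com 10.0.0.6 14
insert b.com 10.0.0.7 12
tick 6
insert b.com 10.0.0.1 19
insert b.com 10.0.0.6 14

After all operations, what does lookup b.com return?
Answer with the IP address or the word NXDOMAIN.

Op 1: insert d.com -> 10.0.0.6 (expiry=0+4=4). clock=0
Op 2: insert b.com -> 10.0.0.1 (expiry=0+7=7). clock=0
Op 3: insert b.com -> 10.0.0.3 (expiry=0+16=16). clock=0
Op 4: insert b.com -> 10.0.0.3 (expiry=0+3=3). clock=0
Op 5: insert b.com -> 10.0.0.4 (expiry=0+9=9). clock=0
Op 6: insert f.com -> 10.0.0.6 (expiry=0+3=3). clock=0
Op 7: insert e.com -> 10.0.0.2 (expiry=0+19=19). clock=0
Op 8: insert e.com -> 10.0.0.4 (expiry=0+5=5). clock=0
Op 9: tick 7 -> clock=7. purged={d.com,e.com,f.com}
Op 10: insert a.com -> 10.0.0.5 (expiry=7+12=19). clock=7
Op 11: insert a.com -> 10.0.0.1 (expiry=7+3=10). clock=7
Op 12: tick 10 -> clock=17. purged={a.com,b.com}
Op 13: tick 4 -> clock=21.
Op 14: tick 7 -> clock=28.
Op 15: insert e.com -> 10.0.0.6 (expiry=28+14=42). clock=28
Op 16: insert b.com -> 10.0.0.7 (expiry=28+12=40). clock=28
Op 17: tick 6 -> clock=34.
Op 18: insert b.com -> 10.0.0.1 (expiry=34+19=53). clock=34
Op 19: insert b.com -> 10.0.0.6 (expiry=34+14=48). clock=34
lookup b.com: present, ip=10.0.0.6 expiry=48 > clock=34

Answer: 10.0.0.6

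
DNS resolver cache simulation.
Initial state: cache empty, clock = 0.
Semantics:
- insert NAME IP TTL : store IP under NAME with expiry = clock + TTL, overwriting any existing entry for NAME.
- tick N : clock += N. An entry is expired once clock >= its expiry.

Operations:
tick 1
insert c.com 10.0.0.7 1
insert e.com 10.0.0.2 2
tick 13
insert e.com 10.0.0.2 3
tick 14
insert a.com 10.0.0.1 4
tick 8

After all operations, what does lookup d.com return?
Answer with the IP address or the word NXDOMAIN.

Op 1: tick 1 -> clock=1.
Op 2: insert c.com -> 10.0.0.7 (expiry=1+1=2). clock=1
Op 3: insert e.com -> 10.0.0.2 (expiry=1+2=3). clock=1
Op 4: tick 13 -> clock=14. purged={c.com,e.com}
Op 5: insert e.com -> 10.0.0.2 (expiry=14+3=17). clock=14
Op 6: tick 14 -> clock=28. purged={e.com}
Op 7: insert a.com -> 10.0.0.1 (expiry=28+4=32). clock=28
Op 8: tick 8 -> clock=36. purged={a.com}
lookup d.com: not in cache (expired or never inserted)

Answer: NXDOMAIN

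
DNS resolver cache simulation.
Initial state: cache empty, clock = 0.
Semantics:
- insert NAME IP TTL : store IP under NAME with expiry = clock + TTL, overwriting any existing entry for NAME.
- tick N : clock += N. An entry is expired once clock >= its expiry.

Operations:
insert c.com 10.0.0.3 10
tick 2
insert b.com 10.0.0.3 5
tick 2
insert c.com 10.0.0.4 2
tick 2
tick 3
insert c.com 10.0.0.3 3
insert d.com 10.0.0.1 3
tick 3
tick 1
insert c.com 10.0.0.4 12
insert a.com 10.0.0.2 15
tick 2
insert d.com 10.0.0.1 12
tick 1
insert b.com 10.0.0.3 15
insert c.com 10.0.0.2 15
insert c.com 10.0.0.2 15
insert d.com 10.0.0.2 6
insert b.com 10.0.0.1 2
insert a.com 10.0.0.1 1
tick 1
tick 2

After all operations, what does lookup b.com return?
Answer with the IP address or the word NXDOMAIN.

Op 1: insert c.com -> 10.0.0.3 (expiry=0+10=10). clock=0
Op 2: tick 2 -> clock=2.
Op 3: insert b.com -> 10.0.0.3 (expiry=2+5=7). clock=2
Op 4: tick 2 -> clock=4.
Op 5: insert c.com -> 10.0.0.4 (expiry=4+2=6). clock=4
Op 6: tick 2 -> clock=6. purged={c.com}
Op 7: tick 3 -> clock=9. purged={b.com}
Op 8: insert c.com -> 10.0.0.3 (expiry=9+3=12). clock=9
Op 9: insert d.com -> 10.0.0.1 (expiry=9+3=12). clock=9
Op 10: tick 3 -> clock=12. purged={c.com,d.com}
Op 11: tick 1 -> clock=13.
Op 12: insert c.com -> 10.0.0.4 (expiry=13+12=25). clock=13
Op 13: insert a.com -> 10.0.0.2 (expiry=13+15=28). clock=13
Op 14: tick 2 -> clock=15.
Op 15: insert d.com -> 10.0.0.1 (expiry=15+12=27). clock=15
Op 16: tick 1 -> clock=16.
Op 17: insert b.com -> 10.0.0.3 (expiry=16+15=31). clock=16
Op 18: insert c.com -> 10.0.0.2 (expiry=16+15=31). clock=16
Op 19: insert c.com -> 10.0.0.2 (expiry=16+15=31). clock=16
Op 20: insert d.com -> 10.0.0.2 (expiry=16+6=22). clock=16
Op 21: insert b.com -> 10.0.0.1 (expiry=16+2=18). clock=16
Op 22: insert a.com -> 10.0.0.1 (expiry=16+1=17). clock=16
Op 23: tick 1 -> clock=17. purged={a.com}
Op 24: tick 2 -> clock=19. purged={b.com}
lookup b.com: not in cache (expired or never inserted)

Answer: NXDOMAIN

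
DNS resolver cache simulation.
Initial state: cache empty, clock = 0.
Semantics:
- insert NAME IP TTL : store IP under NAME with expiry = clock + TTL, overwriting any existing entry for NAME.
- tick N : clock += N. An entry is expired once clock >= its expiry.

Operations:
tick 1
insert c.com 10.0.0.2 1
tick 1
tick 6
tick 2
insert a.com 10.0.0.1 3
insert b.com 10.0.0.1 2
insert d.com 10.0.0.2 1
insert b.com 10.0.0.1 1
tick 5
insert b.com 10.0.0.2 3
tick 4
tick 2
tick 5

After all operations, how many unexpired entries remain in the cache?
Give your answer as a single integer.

Answer: 0

Derivation:
Op 1: tick 1 -> clock=1.
Op 2: insert c.com -> 10.0.0.2 (expiry=1+1=2). clock=1
Op 3: tick 1 -> clock=2. purged={c.com}
Op 4: tick 6 -> clock=8.
Op 5: tick 2 -> clock=10.
Op 6: insert a.com -> 10.0.0.1 (expiry=10+3=13). clock=10
Op 7: insert b.com -> 10.0.0.1 (expiry=10+2=12). clock=10
Op 8: insert d.com -> 10.0.0.2 (expiry=10+1=11). clock=10
Op 9: insert b.com -> 10.0.0.1 (expiry=10+1=11). clock=10
Op 10: tick 5 -> clock=15. purged={a.com,b.com,d.com}
Op 11: insert b.com -> 10.0.0.2 (expiry=15+3=18). clock=15
Op 12: tick 4 -> clock=19. purged={b.com}
Op 13: tick 2 -> clock=21.
Op 14: tick 5 -> clock=26.
Final cache (unexpired): {} -> size=0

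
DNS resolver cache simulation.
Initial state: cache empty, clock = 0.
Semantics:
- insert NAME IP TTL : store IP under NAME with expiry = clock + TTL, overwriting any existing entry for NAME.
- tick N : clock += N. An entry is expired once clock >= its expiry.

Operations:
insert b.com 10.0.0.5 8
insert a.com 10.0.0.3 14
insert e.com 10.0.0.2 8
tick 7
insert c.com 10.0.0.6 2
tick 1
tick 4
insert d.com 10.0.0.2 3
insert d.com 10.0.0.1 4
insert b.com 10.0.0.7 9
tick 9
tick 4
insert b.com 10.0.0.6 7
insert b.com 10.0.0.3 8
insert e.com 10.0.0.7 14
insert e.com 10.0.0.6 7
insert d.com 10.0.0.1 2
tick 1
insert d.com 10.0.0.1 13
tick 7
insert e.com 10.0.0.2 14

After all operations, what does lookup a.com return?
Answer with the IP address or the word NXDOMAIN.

Op 1: insert b.com -> 10.0.0.5 (expiry=0+8=8). clock=0
Op 2: insert a.com -> 10.0.0.3 (expiry=0+14=14). clock=0
Op 3: insert e.com -> 10.0.0.2 (expiry=0+8=8). clock=0
Op 4: tick 7 -> clock=7.
Op 5: insert c.com -> 10.0.0.6 (expiry=7+2=9). clock=7
Op 6: tick 1 -> clock=8. purged={b.com,e.com}
Op 7: tick 4 -> clock=12. purged={c.com}
Op 8: insert d.com -> 10.0.0.2 (expiry=12+3=15). clock=12
Op 9: insert d.com -> 10.0.0.1 (expiry=12+4=16). clock=12
Op 10: insert b.com -> 10.0.0.7 (expiry=12+9=21). clock=12
Op 11: tick 9 -> clock=21. purged={a.com,b.com,d.com}
Op 12: tick 4 -> clock=25.
Op 13: insert b.com -> 10.0.0.6 (expiry=25+7=32). clock=25
Op 14: insert b.com -> 10.0.0.3 (expiry=25+8=33). clock=25
Op 15: insert e.com -> 10.0.0.7 (expiry=25+14=39). clock=25
Op 16: insert e.com -> 10.0.0.6 (expiry=25+7=32). clock=25
Op 17: insert d.com -> 10.0.0.1 (expiry=25+2=27). clock=25
Op 18: tick 1 -> clock=26.
Op 19: insert d.com -> 10.0.0.1 (expiry=26+13=39). clock=26
Op 20: tick 7 -> clock=33. purged={b.com,e.com}
Op 21: insert e.com -> 10.0.0.2 (expiry=33+14=47). clock=33
lookup a.com: not in cache (expired or never inserted)

Answer: NXDOMAIN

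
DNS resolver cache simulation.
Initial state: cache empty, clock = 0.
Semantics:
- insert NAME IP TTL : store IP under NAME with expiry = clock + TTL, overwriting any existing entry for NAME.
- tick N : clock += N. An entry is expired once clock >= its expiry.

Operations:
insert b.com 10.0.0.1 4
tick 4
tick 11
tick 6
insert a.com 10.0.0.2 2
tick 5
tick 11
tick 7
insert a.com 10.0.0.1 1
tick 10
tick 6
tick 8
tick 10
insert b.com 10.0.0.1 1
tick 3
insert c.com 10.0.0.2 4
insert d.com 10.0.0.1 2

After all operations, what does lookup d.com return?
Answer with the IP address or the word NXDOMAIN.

Answer: 10.0.0.1

Derivation:
Op 1: insert b.com -> 10.0.0.1 (expiry=0+4=4). clock=0
Op 2: tick 4 -> clock=4. purged={b.com}
Op 3: tick 11 -> clock=15.
Op 4: tick 6 -> clock=21.
Op 5: insert a.com -> 10.0.0.2 (expiry=21+2=23). clock=21
Op 6: tick 5 -> clock=26. purged={a.com}
Op 7: tick 11 -> clock=37.
Op 8: tick 7 -> clock=44.
Op 9: insert a.com -> 10.0.0.1 (expiry=44+1=45). clock=44
Op 10: tick 10 -> clock=54. purged={a.com}
Op 11: tick 6 -> clock=60.
Op 12: tick 8 -> clock=68.
Op 13: tick 10 -> clock=78.
Op 14: insert b.com -> 10.0.0.1 (expiry=78+1=79). clock=78
Op 15: tick 3 -> clock=81. purged={b.com}
Op 16: insert c.com -> 10.0.0.2 (expiry=81+4=85). clock=81
Op 17: insert d.com -> 10.0.0.1 (expiry=81+2=83). clock=81
lookup d.com: present, ip=10.0.0.1 expiry=83 > clock=81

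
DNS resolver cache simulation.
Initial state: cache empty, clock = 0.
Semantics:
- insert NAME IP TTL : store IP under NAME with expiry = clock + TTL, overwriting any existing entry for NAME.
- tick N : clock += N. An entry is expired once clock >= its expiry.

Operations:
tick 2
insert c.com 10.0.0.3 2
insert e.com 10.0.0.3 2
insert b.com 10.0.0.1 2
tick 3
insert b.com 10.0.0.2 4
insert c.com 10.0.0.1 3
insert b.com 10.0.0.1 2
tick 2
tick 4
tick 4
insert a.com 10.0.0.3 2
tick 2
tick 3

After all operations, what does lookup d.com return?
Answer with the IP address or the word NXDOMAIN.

Answer: NXDOMAIN

Derivation:
Op 1: tick 2 -> clock=2.
Op 2: insert c.com -> 10.0.0.3 (expiry=2+2=4). clock=2
Op 3: insert e.com -> 10.0.0.3 (expiry=2+2=4). clock=2
Op 4: insert b.com -> 10.0.0.1 (expiry=2+2=4). clock=2
Op 5: tick 3 -> clock=5. purged={b.com,c.com,e.com}
Op 6: insert b.com -> 10.0.0.2 (expiry=5+4=9). clock=5
Op 7: insert c.com -> 10.0.0.1 (expiry=5+3=8). clock=5
Op 8: insert b.com -> 10.0.0.1 (expiry=5+2=7). clock=5
Op 9: tick 2 -> clock=7. purged={b.com}
Op 10: tick 4 -> clock=11. purged={c.com}
Op 11: tick 4 -> clock=15.
Op 12: insert a.com -> 10.0.0.3 (expiry=15+2=17). clock=15
Op 13: tick 2 -> clock=17. purged={a.com}
Op 14: tick 3 -> clock=20.
lookup d.com: not in cache (expired or never inserted)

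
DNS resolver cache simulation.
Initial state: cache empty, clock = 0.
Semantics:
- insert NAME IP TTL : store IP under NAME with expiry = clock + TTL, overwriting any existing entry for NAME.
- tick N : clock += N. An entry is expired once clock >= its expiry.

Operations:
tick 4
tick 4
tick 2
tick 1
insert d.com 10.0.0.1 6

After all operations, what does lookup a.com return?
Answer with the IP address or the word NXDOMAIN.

Answer: NXDOMAIN

Derivation:
Op 1: tick 4 -> clock=4.
Op 2: tick 4 -> clock=8.
Op 3: tick 2 -> clock=10.
Op 4: tick 1 -> clock=11.
Op 5: insert d.com -> 10.0.0.1 (expiry=11+6=17). clock=11
lookup a.com: not in cache (expired or never inserted)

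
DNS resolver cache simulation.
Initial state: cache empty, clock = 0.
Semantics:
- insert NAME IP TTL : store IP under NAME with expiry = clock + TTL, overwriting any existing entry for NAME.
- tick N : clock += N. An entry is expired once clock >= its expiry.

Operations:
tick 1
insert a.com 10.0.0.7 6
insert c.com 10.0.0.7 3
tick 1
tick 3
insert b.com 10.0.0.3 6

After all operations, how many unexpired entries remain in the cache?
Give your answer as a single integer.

Answer: 2

Derivation:
Op 1: tick 1 -> clock=1.
Op 2: insert a.com -> 10.0.0.7 (expiry=1+6=7). clock=1
Op 3: insert c.com -> 10.0.0.7 (expiry=1+3=4). clock=1
Op 4: tick 1 -> clock=2.
Op 5: tick 3 -> clock=5. purged={c.com}
Op 6: insert b.com -> 10.0.0.3 (expiry=5+6=11). clock=5
Final cache (unexpired): {a.com,b.com} -> size=2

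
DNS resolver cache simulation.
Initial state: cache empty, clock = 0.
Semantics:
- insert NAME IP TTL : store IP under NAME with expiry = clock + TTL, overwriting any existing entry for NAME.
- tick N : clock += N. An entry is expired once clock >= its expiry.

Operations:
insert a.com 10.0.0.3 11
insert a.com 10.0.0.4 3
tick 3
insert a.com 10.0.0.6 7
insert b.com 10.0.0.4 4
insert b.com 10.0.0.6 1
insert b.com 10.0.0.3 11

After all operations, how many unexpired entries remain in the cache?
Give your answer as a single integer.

Op 1: insert a.com -> 10.0.0.3 (expiry=0+11=11). clock=0
Op 2: insert a.com -> 10.0.0.4 (expiry=0+3=3). clock=0
Op 3: tick 3 -> clock=3. purged={a.com}
Op 4: insert a.com -> 10.0.0.6 (expiry=3+7=10). clock=3
Op 5: insert b.com -> 10.0.0.4 (expiry=3+4=7). clock=3
Op 6: insert b.com -> 10.0.0.6 (expiry=3+1=4). clock=3
Op 7: insert b.com -> 10.0.0.3 (expiry=3+11=14). clock=3
Final cache (unexpired): {a.com,b.com} -> size=2

Answer: 2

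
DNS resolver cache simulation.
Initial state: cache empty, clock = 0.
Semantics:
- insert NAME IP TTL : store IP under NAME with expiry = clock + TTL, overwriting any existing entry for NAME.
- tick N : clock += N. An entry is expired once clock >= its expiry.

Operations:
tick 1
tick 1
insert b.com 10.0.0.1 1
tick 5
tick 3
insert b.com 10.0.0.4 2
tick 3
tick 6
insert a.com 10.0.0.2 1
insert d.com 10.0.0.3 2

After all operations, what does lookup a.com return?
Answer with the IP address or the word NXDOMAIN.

Answer: 10.0.0.2

Derivation:
Op 1: tick 1 -> clock=1.
Op 2: tick 1 -> clock=2.
Op 3: insert b.com -> 10.0.0.1 (expiry=2+1=3). clock=2
Op 4: tick 5 -> clock=7. purged={b.com}
Op 5: tick 3 -> clock=10.
Op 6: insert b.com -> 10.0.0.4 (expiry=10+2=12). clock=10
Op 7: tick 3 -> clock=13. purged={b.com}
Op 8: tick 6 -> clock=19.
Op 9: insert a.com -> 10.0.0.2 (expiry=19+1=20). clock=19
Op 10: insert d.com -> 10.0.0.3 (expiry=19+2=21). clock=19
lookup a.com: present, ip=10.0.0.2 expiry=20 > clock=19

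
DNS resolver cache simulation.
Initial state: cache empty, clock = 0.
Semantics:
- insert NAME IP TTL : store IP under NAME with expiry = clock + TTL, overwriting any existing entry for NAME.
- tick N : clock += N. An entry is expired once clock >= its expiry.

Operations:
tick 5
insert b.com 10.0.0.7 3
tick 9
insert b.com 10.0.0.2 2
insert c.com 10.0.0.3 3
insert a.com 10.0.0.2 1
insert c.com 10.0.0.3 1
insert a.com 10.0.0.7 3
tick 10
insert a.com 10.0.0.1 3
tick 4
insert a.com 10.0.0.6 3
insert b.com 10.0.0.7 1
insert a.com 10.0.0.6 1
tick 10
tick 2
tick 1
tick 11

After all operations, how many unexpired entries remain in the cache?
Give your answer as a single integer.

Answer: 0

Derivation:
Op 1: tick 5 -> clock=5.
Op 2: insert b.com -> 10.0.0.7 (expiry=5+3=8). clock=5
Op 3: tick 9 -> clock=14. purged={b.com}
Op 4: insert b.com -> 10.0.0.2 (expiry=14+2=16). clock=14
Op 5: insert c.com -> 10.0.0.3 (expiry=14+3=17). clock=14
Op 6: insert a.com -> 10.0.0.2 (expiry=14+1=15). clock=14
Op 7: insert c.com -> 10.0.0.3 (expiry=14+1=15). clock=14
Op 8: insert a.com -> 10.0.0.7 (expiry=14+3=17). clock=14
Op 9: tick 10 -> clock=24. purged={a.com,b.com,c.com}
Op 10: insert a.com -> 10.0.0.1 (expiry=24+3=27). clock=24
Op 11: tick 4 -> clock=28. purged={a.com}
Op 12: insert a.com -> 10.0.0.6 (expiry=28+3=31). clock=28
Op 13: insert b.com -> 10.0.0.7 (expiry=28+1=29). clock=28
Op 14: insert a.com -> 10.0.0.6 (expiry=28+1=29). clock=28
Op 15: tick 10 -> clock=38. purged={a.com,b.com}
Op 16: tick 2 -> clock=40.
Op 17: tick 1 -> clock=41.
Op 18: tick 11 -> clock=52.
Final cache (unexpired): {} -> size=0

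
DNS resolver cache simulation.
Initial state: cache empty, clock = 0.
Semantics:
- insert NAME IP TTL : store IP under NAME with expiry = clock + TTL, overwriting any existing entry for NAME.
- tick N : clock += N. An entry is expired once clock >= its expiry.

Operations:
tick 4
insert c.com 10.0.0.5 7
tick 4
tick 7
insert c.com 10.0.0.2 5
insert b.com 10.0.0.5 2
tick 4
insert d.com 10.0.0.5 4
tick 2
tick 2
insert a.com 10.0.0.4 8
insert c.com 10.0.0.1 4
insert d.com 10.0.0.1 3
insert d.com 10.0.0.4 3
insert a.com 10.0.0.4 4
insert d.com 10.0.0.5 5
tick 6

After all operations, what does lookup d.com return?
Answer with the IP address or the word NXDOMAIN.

Op 1: tick 4 -> clock=4.
Op 2: insert c.com -> 10.0.0.5 (expiry=4+7=11). clock=4
Op 3: tick 4 -> clock=8.
Op 4: tick 7 -> clock=15. purged={c.com}
Op 5: insert c.com -> 10.0.0.2 (expiry=15+5=20). clock=15
Op 6: insert b.com -> 10.0.0.5 (expiry=15+2=17). clock=15
Op 7: tick 4 -> clock=19. purged={b.com}
Op 8: insert d.com -> 10.0.0.5 (expiry=19+4=23). clock=19
Op 9: tick 2 -> clock=21. purged={c.com}
Op 10: tick 2 -> clock=23. purged={d.com}
Op 11: insert a.com -> 10.0.0.4 (expiry=23+8=31). clock=23
Op 12: insert c.com -> 10.0.0.1 (expiry=23+4=27). clock=23
Op 13: insert d.com -> 10.0.0.1 (expiry=23+3=26). clock=23
Op 14: insert d.com -> 10.0.0.4 (expiry=23+3=26). clock=23
Op 15: insert a.com -> 10.0.0.4 (expiry=23+4=27). clock=23
Op 16: insert d.com -> 10.0.0.5 (expiry=23+5=28). clock=23
Op 17: tick 6 -> clock=29. purged={a.com,c.com,d.com}
lookup d.com: not in cache (expired or never inserted)

Answer: NXDOMAIN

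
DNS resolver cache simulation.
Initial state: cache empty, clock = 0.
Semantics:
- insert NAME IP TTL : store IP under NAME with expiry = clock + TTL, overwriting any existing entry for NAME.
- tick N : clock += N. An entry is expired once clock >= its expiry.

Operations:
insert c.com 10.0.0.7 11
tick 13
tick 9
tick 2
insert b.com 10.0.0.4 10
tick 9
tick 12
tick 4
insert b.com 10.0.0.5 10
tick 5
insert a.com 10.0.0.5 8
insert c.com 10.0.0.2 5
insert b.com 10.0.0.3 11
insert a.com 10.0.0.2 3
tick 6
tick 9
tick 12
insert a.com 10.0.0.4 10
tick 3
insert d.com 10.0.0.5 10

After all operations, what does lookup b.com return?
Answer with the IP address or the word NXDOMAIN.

Answer: NXDOMAIN

Derivation:
Op 1: insert c.com -> 10.0.0.7 (expiry=0+11=11). clock=0
Op 2: tick 13 -> clock=13. purged={c.com}
Op 3: tick 9 -> clock=22.
Op 4: tick 2 -> clock=24.
Op 5: insert b.com -> 10.0.0.4 (expiry=24+10=34). clock=24
Op 6: tick 9 -> clock=33.
Op 7: tick 12 -> clock=45. purged={b.com}
Op 8: tick 4 -> clock=49.
Op 9: insert b.com -> 10.0.0.5 (expiry=49+10=59). clock=49
Op 10: tick 5 -> clock=54.
Op 11: insert a.com -> 10.0.0.5 (expiry=54+8=62). clock=54
Op 12: insert c.com -> 10.0.0.2 (expiry=54+5=59). clock=54
Op 13: insert b.com -> 10.0.0.3 (expiry=54+11=65). clock=54
Op 14: insert a.com -> 10.0.0.2 (expiry=54+3=57). clock=54
Op 15: tick 6 -> clock=60. purged={a.com,c.com}
Op 16: tick 9 -> clock=69. purged={b.com}
Op 17: tick 12 -> clock=81.
Op 18: insert a.com -> 10.0.0.4 (expiry=81+10=91). clock=81
Op 19: tick 3 -> clock=84.
Op 20: insert d.com -> 10.0.0.5 (expiry=84+10=94). clock=84
lookup b.com: not in cache (expired or never inserted)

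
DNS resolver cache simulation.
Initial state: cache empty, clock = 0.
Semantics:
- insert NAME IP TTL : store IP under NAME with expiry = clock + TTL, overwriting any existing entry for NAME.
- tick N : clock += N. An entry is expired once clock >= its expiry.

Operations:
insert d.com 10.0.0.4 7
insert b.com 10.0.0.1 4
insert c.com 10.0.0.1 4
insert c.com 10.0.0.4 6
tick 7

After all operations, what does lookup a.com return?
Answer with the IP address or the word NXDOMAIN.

Answer: NXDOMAIN

Derivation:
Op 1: insert d.com -> 10.0.0.4 (expiry=0+7=7). clock=0
Op 2: insert b.com -> 10.0.0.1 (expiry=0+4=4). clock=0
Op 3: insert c.com -> 10.0.0.1 (expiry=0+4=4). clock=0
Op 4: insert c.com -> 10.0.0.4 (expiry=0+6=6). clock=0
Op 5: tick 7 -> clock=7. purged={b.com,c.com,d.com}
lookup a.com: not in cache (expired or never inserted)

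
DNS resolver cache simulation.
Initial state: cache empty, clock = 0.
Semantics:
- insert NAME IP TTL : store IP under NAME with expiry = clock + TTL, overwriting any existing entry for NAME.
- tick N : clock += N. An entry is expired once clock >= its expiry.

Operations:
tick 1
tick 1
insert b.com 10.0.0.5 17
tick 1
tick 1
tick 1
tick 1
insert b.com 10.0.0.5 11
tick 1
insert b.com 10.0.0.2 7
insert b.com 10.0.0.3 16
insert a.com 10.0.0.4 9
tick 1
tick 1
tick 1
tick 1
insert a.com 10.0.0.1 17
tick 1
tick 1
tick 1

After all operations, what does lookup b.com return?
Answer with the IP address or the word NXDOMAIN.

Op 1: tick 1 -> clock=1.
Op 2: tick 1 -> clock=2.
Op 3: insert b.com -> 10.0.0.5 (expiry=2+17=19). clock=2
Op 4: tick 1 -> clock=3.
Op 5: tick 1 -> clock=4.
Op 6: tick 1 -> clock=5.
Op 7: tick 1 -> clock=6.
Op 8: insert b.com -> 10.0.0.5 (expiry=6+11=17). clock=6
Op 9: tick 1 -> clock=7.
Op 10: insert b.com -> 10.0.0.2 (expiry=7+7=14). clock=7
Op 11: insert b.com -> 10.0.0.3 (expiry=7+16=23). clock=7
Op 12: insert a.com -> 10.0.0.4 (expiry=7+9=16). clock=7
Op 13: tick 1 -> clock=8.
Op 14: tick 1 -> clock=9.
Op 15: tick 1 -> clock=10.
Op 16: tick 1 -> clock=11.
Op 17: insert a.com -> 10.0.0.1 (expiry=11+17=28). clock=11
Op 18: tick 1 -> clock=12.
Op 19: tick 1 -> clock=13.
Op 20: tick 1 -> clock=14.
lookup b.com: present, ip=10.0.0.3 expiry=23 > clock=14

Answer: 10.0.0.3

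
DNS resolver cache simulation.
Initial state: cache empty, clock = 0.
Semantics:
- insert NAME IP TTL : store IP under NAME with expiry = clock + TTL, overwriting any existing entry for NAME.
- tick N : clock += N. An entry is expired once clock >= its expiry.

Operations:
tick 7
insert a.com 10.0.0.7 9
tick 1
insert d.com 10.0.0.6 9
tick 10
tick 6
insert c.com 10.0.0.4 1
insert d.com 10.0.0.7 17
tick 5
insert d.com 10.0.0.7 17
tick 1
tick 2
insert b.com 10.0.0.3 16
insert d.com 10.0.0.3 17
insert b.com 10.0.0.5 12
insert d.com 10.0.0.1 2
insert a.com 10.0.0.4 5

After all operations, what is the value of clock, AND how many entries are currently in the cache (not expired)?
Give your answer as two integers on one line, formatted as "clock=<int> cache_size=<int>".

Answer: clock=32 cache_size=3

Derivation:
Op 1: tick 7 -> clock=7.
Op 2: insert a.com -> 10.0.0.7 (expiry=7+9=16). clock=7
Op 3: tick 1 -> clock=8.
Op 4: insert d.com -> 10.0.0.6 (expiry=8+9=17). clock=8
Op 5: tick 10 -> clock=18. purged={a.com,d.com}
Op 6: tick 6 -> clock=24.
Op 7: insert c.com -> 10.0.0.4 (expiry=24+1=25). clock=24
Op 8: insert d.com -> 10.0.0.7 (expiry=24+17=41). clock=24
Op 9: tick 5 -> clock=29. purged={c.com}
Op 10: insert d.com -> 10.0.0.7 (expiry=29+17=46). clock=29
Op 11: tick 1 -> clock=30.
Op 12: tick 2 -> clock=32.
Op 13: insert b.com -> 10.0.0.3 (expiry=32+16=48). clock=32
Op 14: insert d.com -> 10.0.0.3 (expiry=32+17=49). clock=32
Op 15: insert b.com -> 10.0.0.5 (expiry=32+12=44). clock=32
Op 16: insert d.com -> 10.0.0.1 (expiry=32+2=34). clock=32
Op 17: insert a.com -> 10.0.0.4 (expiry=32+5=37). clock=32
Final clock = 32
Final cache (unexpired): {a.com,b.com,d.com} -> size=3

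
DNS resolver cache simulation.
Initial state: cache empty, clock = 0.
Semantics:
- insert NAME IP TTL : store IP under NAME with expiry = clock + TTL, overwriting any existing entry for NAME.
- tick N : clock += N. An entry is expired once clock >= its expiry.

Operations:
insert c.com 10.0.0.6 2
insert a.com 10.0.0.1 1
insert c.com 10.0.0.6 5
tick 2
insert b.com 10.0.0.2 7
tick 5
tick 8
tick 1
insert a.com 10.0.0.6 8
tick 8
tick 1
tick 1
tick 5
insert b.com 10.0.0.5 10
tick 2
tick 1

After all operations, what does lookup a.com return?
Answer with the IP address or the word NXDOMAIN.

Answer: NXDOMAIN

Derivation:
Op 1: insert c.com -> 10.0.0.6 (expiry=0+2=2). clock=0
Op 2: insert a.com -> 10.0.0.1 (expiry=0+1=1). clock=0
Op 3: insert c.com -> 10.0.0.6 (expiry=0+5=5). clock=0
Op 4: tick 2 -> clock=2. purged={a.com}
Op 5: insert b.com -> 10.0.0.2 (expiry=2+7=9). clock=2
Op 6: tick 5 -> clock=7. purged={c.com}
Op 7: tick 8 -> clock=15. purged={b.com}
Op 8: tick 1 -> clock=16.
Op 9: insert a.com -> 10.0.0.6 (expiry=16+8=24). clock=16
Op 10: tick 8 -> clock=24. purged={a.com}
Op 11: tick 1 -> clock=25.
Op 12: tick 1 -> clock=26.
Op 13: tick 5 -> clock=31.
Op 14: insert b.com -> 10.0.0.5 (expiry=31+10=41). clock=31
Op 15: tick 2 -> clock=33.
Op 16: tick 1 -> clock=34.
lookup a.com: not in cache (expired or never inserted)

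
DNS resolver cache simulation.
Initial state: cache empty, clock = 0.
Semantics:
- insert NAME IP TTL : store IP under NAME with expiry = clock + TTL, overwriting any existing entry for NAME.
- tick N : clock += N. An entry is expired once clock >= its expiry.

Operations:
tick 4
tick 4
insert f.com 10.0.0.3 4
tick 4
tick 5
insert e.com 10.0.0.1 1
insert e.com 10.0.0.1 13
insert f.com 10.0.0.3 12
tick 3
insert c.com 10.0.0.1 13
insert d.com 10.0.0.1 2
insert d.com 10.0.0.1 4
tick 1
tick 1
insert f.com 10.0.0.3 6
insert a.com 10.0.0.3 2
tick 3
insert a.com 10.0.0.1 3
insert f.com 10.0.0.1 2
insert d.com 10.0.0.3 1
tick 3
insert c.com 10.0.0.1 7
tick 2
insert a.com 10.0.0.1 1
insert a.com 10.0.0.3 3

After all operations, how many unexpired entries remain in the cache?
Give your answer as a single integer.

Op 1: tick 4 -> clock=4.
Op 2: tick 4 -> clock=8.
Op 3: insert f.com -> 10.0.0.3 (expiry=8+4=12). clock=8
Op 4: tick 4 -> clock=12. purged={f.com}
Op 5: tick 5 -> clock=17.
Op 6: insert e.com -> 10.0.0.1 (expiry=17+1=18). clock=17
Op 7: insert e.com -> 10.0.0.1 (expiry=17+13=30). clock=17
Op 8: insert f.com -> 10.0.0.3 (expiry=17+12=29). clock=17
Op 9: tick 3 -> clock=20.
Op 10: insert c.com -> 10.0.0.1 (expiry=20+13=33). clock=20
Op 11: insert d.com -> 10.0.0.1 (expiry=20+2=22). clock=20
Op 12: insert d.com -> 10.0.0.1 (expiry=20+4=24). clock=20
Op 13: tick 1 -> clock=21.
Op 14: tick 1 -> clock=22.
Op 15: insert f.com -> 10.0.0.3 (expiry=22+6=28). clock=22
Op 16: insert a.com -> 10.0.0.3 (expiry=22+2=24). clock=22
Op 17: tick 3 -> clock=25. purged={a.com,d.com}
Op 18: insert a.com -> 10.0.0.1 (expiry=25+3=28). clock=25
Op 19: insert f.com -> 10.0.0.1 (expiry=25+2=27). clock=25
Op 20: insert d.com -> 10.0.0.3 (expiry=25+1=26). clock=25
Op 21: tick 3 -> clock=28. purged={a.com,d.com,f.com}
Op 22: insert c.com -> 10.0.0.1 (expiry=28+7=35). clock=28
Op 23: tick 2 -> clock=30. purged={e.com}
Op 24: insert a.com -> 10.0.0.1 (expiry=30+1=31). clock=30
Op 25: insert a.com -> 10.0.0.3 (expiry=30+3=33). clock=30
Final cache (unexpired): {a.com,c.com} -> size=2

Answer: 2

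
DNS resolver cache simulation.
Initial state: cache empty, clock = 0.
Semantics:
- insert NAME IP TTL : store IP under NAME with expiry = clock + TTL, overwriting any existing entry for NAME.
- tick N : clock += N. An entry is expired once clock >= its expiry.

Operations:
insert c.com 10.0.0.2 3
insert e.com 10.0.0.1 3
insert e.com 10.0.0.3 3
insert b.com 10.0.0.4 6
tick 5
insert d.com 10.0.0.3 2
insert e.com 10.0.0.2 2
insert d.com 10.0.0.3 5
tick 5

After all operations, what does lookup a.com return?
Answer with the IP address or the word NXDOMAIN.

Answer: NXDOMAIN

Derivation:
Op 1: insert c.com -> 10.0.0.2 (expiry=0+3=3). clock=0
Op 2: insert e.com -> 10.0.0.1 (expiry=0+3=3). clock=0
Op 3: insert e.com -> 10.0.0.3 (expiry=0+3=3). clock=0
Op 4: insert b.com -> 10.0.0.4 (expiry=0+6=6). clock=0
Op 5: tick 5 -> clock=5. purged={c.com,e.com}
Op 6: insert d.com -> 10.0.0.3 (expiry=5+2=7). clock=5
Op 7: insert e.com -> 10.0.0.2 (expiry=5+2=7). clock=5
Op 8: insert d.com -> 10.0.0.3 (expiry=5+5=10). clock=5
Op 9: tick 5 -> clock=10. purged={b.com,d.com,e.com}
lookup a.com: not in cache (expired or never inserted)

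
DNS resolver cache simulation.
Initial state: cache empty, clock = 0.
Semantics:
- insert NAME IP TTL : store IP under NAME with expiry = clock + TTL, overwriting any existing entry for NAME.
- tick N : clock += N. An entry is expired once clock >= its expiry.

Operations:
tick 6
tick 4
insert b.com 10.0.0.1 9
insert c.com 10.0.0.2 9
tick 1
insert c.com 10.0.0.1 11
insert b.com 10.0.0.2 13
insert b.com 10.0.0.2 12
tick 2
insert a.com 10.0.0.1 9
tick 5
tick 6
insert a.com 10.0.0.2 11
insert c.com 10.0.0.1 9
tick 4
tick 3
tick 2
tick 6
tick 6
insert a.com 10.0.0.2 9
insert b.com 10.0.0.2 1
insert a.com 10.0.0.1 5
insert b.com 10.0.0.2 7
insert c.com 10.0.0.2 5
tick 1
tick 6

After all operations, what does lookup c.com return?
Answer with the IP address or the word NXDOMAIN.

Op 1: tick 6 -> clock=6.
Op 2: tick 4 -> clock=10.
Op 3: insert b.com -> 10.0.0.1 (expiry=10+9=19). clock=10
Op 4: insert c.com -> 10.0.0.2 (expiry=10+9=19). clock=10
Op 5: tick 1 -> clock=11.
Op 6: insert c.com -> 10.0.0.1 (expiry=11+11=22). clock=11
Op 7: insert b.com -> 10.0.0.2 (expiry=11+13=24). clock=11
Op 8: insert b.com -> 10.0.0.2 (expiry=11+12=23). clock=11
Op 9: tick 2 -> clock=13.
Op 10: insert a.com -> 10.0.0.1 (expiry=13+9=22). clock=13
Op 11: tick 5 -> clock=18.
Op 12: tick 6 -> clock=24. purged={a.com,b.com,c.com}
Op 13: insert a.com -> 10.0.0.2 (expiry=24+11=35). clock=24
Op 14: insert c.com -> 10.0.0.1 (expiry=24+9=33). clock=24
Op 15: tick 4 -> clock=28.
Op 16: tick 3 -> clock=31.
Op 17: tick 2 -> clock=33. purged={c.com}
Op 18: tick 6 -> clock=39. purged={a.com}
Op 19: tick 6 -> clock=45.
Op 20: insert a.com -> 10.0.0.2 (expiry=45+9=54). clock=45
Op 21: insert b.com -> 10.0.0.2 (expiry=45+1=46). clock=45
Op 22: insert a.com -> 10.0.0.1 (expiry=45+5=50). clock=45
Op 23: insert b.com -> 10.0.0.2 (expiry=45+7=52). clock=45
Op 24: insert c.com -> 10.0.0.2 (expiry=45+5=50). clock=45
Op 25: tick 1 -> clock=46.
Op 26: tick 6 -> clock=52. purged={a.com,b.com,c.com}
lookup c.com: not in cache (expired or never inserted)

Answer: NXDOMAIN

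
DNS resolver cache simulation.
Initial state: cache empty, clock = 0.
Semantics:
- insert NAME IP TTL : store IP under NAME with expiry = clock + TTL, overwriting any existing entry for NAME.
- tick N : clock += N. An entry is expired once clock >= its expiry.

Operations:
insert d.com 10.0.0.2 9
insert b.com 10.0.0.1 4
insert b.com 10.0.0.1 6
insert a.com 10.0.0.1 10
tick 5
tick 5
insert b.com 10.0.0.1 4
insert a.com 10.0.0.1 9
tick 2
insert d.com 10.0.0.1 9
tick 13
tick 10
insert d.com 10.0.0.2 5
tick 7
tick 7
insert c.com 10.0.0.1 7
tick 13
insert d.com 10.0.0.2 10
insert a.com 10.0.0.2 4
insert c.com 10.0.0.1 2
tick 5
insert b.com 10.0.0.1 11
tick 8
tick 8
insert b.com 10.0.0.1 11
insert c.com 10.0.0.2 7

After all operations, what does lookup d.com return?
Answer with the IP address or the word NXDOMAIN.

Op 1: insert d.com -> 10.0.0.2 (expiry=0+9=9). clock=0
Op 2: insert b.com -> 10.0.0.1 (expiry=0+4=4). clock=0
Op 3: insert b.com -> 10.0.0.1 (expiry=0+6=6). clock=0
Op 4: insert a.com -> 10.0.0.1 (expiry=0+10=10). clock=0
Op 5: tick 5 -> clock=5.
Op 6: tick 5 -> clock=10. purged={a.com,b.com,d.com}
Op 7: insert b.com -> 10.0.0.1 (expiry=10+4=14). clock=10
Op 8: insert a.com -> 10.0.0.1 (expiry=10+9=19). clock=10
Op 9: tick 2 -> clock=12.
Op 10: insert d.com -> 10.0.0.1 (expiry=12+9=21). clock=12
Op 11: tick 13 -> clock=25. purged={a.com,b.com,d.com}
Op 12: tick 10 -> clock=35.
Op 13: insert d.com -> 10.0.0.2 (expiry=35+5=40). clock=35
Op 14: tick 7 -> clock=42. purged={d.com}
Op 15: tick 7 -> clock=49.
Op 16: insert c.com -> 10.0.0.1 (expiry=49+7=56). clock=49
Op 17: tick 13 -> clock=62. purged={c.com}
Op 18: insert d.com -> 10.0.0.2 (expiry=62+10=72). clock=62
Op 19: insert a.com -> 10.0.0.2 (expiry=62+4=66). clock=62
Op 20: insert c.com -> 10.0.0.1 (expiry=62+2=64). clock=62
Op 21: tick 5 -> clock=67. purged={a.com,c.com}
Op 22: insert b.com -> 10.0.0.1 (expiry=67+11=78). clock=67
Op 23: tick 8 -> clock=75. purged={d.com}
Op 24: tick 8 -> clock=83. purged={b.com}
Op 25: insert b.com -> 10.0.0.1 (expiry=83+11=94). clock=83
Op 26: insert c.com -> 10.0.0.2 (expiry=83+7=90). clock=83
lookup d.com: not in cache (expired or never inserted)

Answer: NXDOMAIN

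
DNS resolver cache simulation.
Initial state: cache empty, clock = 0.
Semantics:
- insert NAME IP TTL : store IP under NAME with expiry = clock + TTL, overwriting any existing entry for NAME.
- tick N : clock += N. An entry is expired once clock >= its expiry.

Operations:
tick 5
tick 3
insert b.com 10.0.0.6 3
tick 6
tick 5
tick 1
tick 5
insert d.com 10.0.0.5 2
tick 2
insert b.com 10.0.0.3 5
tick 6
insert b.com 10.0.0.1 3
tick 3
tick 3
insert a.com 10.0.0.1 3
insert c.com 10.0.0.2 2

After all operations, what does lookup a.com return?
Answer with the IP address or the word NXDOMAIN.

Answer: 10.0.0.1

Derivation:
Op 1: tick 5 -> clock=5.
Op 2: tick 3 -> clock=8.
Op 3: insert b.com -> 10.0.0.6 (expiry=8+3=11). clock=8
Op 4: tick 6 -> clock=14. purged={b.com}
Op 5: tick 5 -> clock=19.
Op 6: tick 1 -> clock=20.
Op 7: tick 5 -> clock=25.
Op 8: insert d.com -> 10.0.0.5 (expiry=25+2=27). clock=25
Op 9: tick 2 -> clock=27. purged={d.com}
Op 10: insert b.com -> 10.0.0.3 (expiry=27+5=32). clock=27
Op 11: tick 6 -> clock=33. purged={b.com}
Op 12: insert b.com -> 10.0.0.1 (expiry=33+3=36). clock=33
Op 13: tick 3 -> clock=36. purged={b.com}
Op 14: tick 3 -> clock=39.
Op 15: insert a.com -> 10.0.0.1 (expiry=39+3=42). clock=39
Op 16: insert c.com -> 10.0.0.2 (expiry=39+2=41). clock=39
lookup a.com: present, ip=10.0.0.1 expiry=42 > clock=39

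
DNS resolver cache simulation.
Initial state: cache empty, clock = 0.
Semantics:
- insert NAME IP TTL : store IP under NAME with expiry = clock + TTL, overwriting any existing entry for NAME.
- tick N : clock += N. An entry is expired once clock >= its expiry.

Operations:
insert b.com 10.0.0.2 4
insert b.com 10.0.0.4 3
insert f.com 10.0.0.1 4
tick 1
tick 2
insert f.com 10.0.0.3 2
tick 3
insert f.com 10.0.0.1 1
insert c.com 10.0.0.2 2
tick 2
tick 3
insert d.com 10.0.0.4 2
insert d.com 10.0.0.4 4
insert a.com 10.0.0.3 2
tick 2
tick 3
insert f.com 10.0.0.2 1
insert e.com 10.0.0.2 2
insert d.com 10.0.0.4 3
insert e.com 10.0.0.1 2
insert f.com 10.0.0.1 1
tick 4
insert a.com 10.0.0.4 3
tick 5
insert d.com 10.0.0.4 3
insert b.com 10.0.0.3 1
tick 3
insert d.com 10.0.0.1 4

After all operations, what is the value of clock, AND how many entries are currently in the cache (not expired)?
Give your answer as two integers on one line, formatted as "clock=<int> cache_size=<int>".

Answer: clock=28 cache_size=1

Derivation:
Op 1: insert b.com -> 10.0.0.2 (expiry=0+4=4). clock=0
Op 2: insert b.com -> 10.0.0.4 (expiry=0+3=3). clock=0
Op 3: insert f.com -> 10.0.0.1 (expiry=0+4=4). clock=0
Op 4: tick 1 -> clock=1.
Op 5: tick 2 -> clock=3. purged={b.com}
Op 6: insert f.com -> 10.0.0.3 (expiry=3+2=5). clock=3
Op 7: tick 3 -> clock=6. purged={f.com}
Op 8: insert f.com -> 10.0.0.1 (expiry=6+1=7). clock=6
Op 9: insert c.com -> 10.0.0.2 (expiry=6+2=8). clock=6
Op 10: tick 2 -> clock=8. purged={c.com,f.com}
Op 11: tick 3 -> clock=11.
Op 12: insert d.com -> 10.0.0.4 (expiry=11+2=13). clock=11
Op 13: insert d.com -> 10.0.0.4 (expiry=11+4=15). clock=11
Op 14: insert a.com -> 10.0.0.3 (expiry=11+2=13). clock=11
Op 15: tick 2 -> clock=13. purged={a.com}
Op 16: tick 3 -> clock=16. purged={d.com}
Op 17: insert f.com -> 10.0.0.2 (expiry=16+1=17). clock=16
Op 18: insert e.com -> 10.0.0.2 (expiry=16+2=18). clock=16
Op 19: insert d.com -> 10.0.0.4 (expiry=16+3=19). clock=16
Op 20: insert e.com -> 10.0.0.1 (expiry=16+2=18). clock=16
Op 21: insert f.com -> 10.0.0.1 (expiry=16+1=17). clock=16
Op 22: tick 4 -> clock=20. purged={d.com,e.com,f.com}
Op 23: insert a.com -> 10.0.0.4 (expiry=20+3=23). clock=20
Op 24: tick 5 -> clock=25. purged={a.com}
Op 25: insert d.com -> 10.0.0.4 (expiry=25+3=28). clock=25
Op 26: insert b.com -> 10.0.0.3 (expiry=25+1=26). clock=25
Op 27: tick 3 -> clock=28. purged={b.com,d.com}
Op 28: insert d.com -> 10.0.0.1 (expiry=28+4=32). clock=28
Final clock = 28
Final cache (unexpired): {d.com} -> size=1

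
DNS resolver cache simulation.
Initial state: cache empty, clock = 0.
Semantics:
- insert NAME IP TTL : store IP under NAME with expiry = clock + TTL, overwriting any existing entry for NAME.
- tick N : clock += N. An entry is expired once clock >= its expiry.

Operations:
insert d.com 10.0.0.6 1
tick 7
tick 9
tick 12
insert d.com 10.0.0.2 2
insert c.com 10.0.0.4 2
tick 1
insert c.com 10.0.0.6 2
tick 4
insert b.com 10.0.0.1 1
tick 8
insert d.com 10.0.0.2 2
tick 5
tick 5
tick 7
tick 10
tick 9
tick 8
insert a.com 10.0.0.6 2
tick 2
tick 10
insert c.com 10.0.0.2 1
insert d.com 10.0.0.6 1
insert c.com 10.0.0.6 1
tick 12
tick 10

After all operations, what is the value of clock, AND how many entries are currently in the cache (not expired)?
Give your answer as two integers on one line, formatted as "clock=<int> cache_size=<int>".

Op 1: insert d.com -> 10.0.0.6 (expiry=0+1=1). clock=0
Op 2: tick 7 -> clock=7. purged={d.com}
Op 3: tick 9 -> clock=16.
Op 4: tick 12 -> clock=28.
Op 5: insert d.com -> 10.0.0.2 (expiry=28+2=30). clock=28
Op 6: insert c.com -> 10.0.0.4 (expiry=28+2=30). clock=28
Op 7: tick 1 -> clock=29.
Op 8: insert c.com -> 10.0.0.6 (expiry=29+2=31). clock=29
Op 9: tick 4 -> clock=33. purged={c.com,d.com}
Op 10: insert b.com -> 10.0.0.1 (expiry=33+1=34). clock=33
Op 11: tick 8 -> clock=41. purged={b.com}
Op 12: insert d.com -> 10.0.0.2 (expiry=41+2=43). clock=41
Op 13: tick 5 -> clock=46. purged={d.com}
Op 14: tick 5 -> clock=51.
Op 15: tick 7 -> clock=58.
Op 16: tick 10 -> clock=68.
Op 17: tick 9 -> clock=77.
Op 18: tick 8 -> clock=85.
Op 19: insert a.com -> 10.0.0.6 (expiry=85+2=87). clock=85
Op 20: tick 2 -> clock=87. purged={a.com}
Op 21: tick 10 -> clock=97.
Op 22: insert c.com -> 10.0.0.2 (expiry=97+1=98). clock=97
Op 23: insert d.com -> 10.0.0.6 (expiry=97+1=98). clock=97
Op 24: insert c.com -> 10.0.0.6 (expiry=97+1=98). clock=97
Op 25: tick 12 -> clock=109. purged={c.com,d.com}
Op 26: tick 10 -> clock=119.
Final clock = 119
Final cache (unexpired): {} -> size=0

Answer: clock=119 cache_size=0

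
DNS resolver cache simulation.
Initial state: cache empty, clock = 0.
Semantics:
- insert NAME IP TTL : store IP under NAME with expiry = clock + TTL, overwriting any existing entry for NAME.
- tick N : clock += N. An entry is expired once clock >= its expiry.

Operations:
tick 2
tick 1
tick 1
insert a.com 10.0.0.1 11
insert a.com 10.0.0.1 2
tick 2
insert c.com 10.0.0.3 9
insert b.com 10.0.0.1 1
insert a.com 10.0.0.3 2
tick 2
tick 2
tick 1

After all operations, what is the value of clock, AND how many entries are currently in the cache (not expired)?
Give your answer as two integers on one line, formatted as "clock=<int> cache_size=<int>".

Op 1: tick 2 -> clock=2.
Op 2: tick 1 -> clock=3.
Op 3: tick 1 -> clock=4.
Op 4: insert a.com -> 10.0.0.1 (expiry=4+11=15). clock=4
Op 5: insert a.com -> 10.0.0.1 (expiry=4+2=6). clock=4
Op 6: tick 2 -> clock=6. purged={a.com}
Op 7: insert c.com -> 10.0.0.3 (expiry=6+9=15). clock=6
Op 8: insert b.com -> 10.0.0.1 (expiry=6+1=7). clock=6
Op 9: insert a.com -> 10.0.0.3 (expiry=6+2=8). clock=6
Op 10: tick 2 -> clock=8. purged={a.com,b.com}
Op 11: tick 2 -> clock=10.
Op 12: tick 1 -> clock=11.
Final clock = 11
Final cache (unexpired): {c.com} -> size=1

Answer: clock=11 cache_size=1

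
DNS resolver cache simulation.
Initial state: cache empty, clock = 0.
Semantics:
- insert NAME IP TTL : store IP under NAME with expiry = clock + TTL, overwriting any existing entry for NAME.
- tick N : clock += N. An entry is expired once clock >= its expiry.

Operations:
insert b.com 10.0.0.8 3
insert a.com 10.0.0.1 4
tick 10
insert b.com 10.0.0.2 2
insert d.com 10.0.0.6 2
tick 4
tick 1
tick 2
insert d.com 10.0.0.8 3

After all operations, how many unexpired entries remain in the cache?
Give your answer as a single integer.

Op 1: insert b.com -> 10.0.0.8 (expiry=0+3=3). clock=0
Op 2: insert a.com -> 10.0.0.1 (expiry=0+4=4). clock=0
Op 3: tick 10 -> clock=10. purged={a.com,b.com}
Op 4: insert b.com -> 10.0.0.2 (expiry=10+2=12). clock=10
Op 5: insert d.com -> 10.0.0.6 (expiry=10+2=12). clock=10
Op 6: tick 4 -> clock=14. purged={b.com,d.com}
Op 7: tick 1 -> clock=15.
Op 8: tick 2 -> clock=17.
Op 9: insert d.com -> 10.0.0.8 (expiry=17+3=20). clock=17
Final cache (unexpired): {d.com} -> size=1

Answer: 1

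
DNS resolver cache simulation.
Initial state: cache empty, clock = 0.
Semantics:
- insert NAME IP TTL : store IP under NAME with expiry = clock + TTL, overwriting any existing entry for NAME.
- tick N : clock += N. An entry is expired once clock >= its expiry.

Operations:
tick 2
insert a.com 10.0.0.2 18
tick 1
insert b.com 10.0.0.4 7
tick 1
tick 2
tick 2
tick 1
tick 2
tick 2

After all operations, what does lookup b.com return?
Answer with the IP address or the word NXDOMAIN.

Op 1: tick 2 -> clock=2.
Op 2: insert a.com -> 10.0.0.2 (expiry=2+18=20). clock=2
Op 3: tick 1 -> clock=3.
Op 4: insert b.com -> 10.0.0.4 (expiry=3+7=10). clock=3
Op 5: tick 1 -> clock=4.
Op 6: tick 2 -> clock=6.
Op 7: tick 2 -> clock=8.
Op 8: tick 1 -> clock=9.
Op 9: tick 2 -> clock=11. purged={b.com}
Op 10: tick 2 -> clock=13.
lookup b.com: not in cache (expired or never inserted)

Answer: NXDOMAIN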